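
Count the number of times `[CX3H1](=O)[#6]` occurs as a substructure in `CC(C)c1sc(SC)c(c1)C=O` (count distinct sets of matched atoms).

1

[CX3H1](=O)[#6] is the SMARTS for an aldehyde: an sp2 carbon with one H, double-bonded to O and single-bonded to carbon.
Exactly one fragment in the molecule meets all constraints, giving 1 match.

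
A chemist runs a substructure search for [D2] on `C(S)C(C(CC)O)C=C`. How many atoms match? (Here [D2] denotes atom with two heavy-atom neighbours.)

3

Check the 9 heavy atoms by environment: 3× C (D2) → match; 2× C (D3) → no; 2× C (D1) → no; 1× O (D1) → no; 1× S (D1) → no.
That gives 3 matching atoms.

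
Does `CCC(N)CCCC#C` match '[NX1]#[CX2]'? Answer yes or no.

No

The pattern [NX1]#[CX2] describes a nitrogen triple-bonded to a two-connected carbon — a nitrile.
The closest candidate here is a primary amino group (-NH2), but the nitrogen is NX3 (three connections), not NX1 triple-bonded. No other fragment satisfies the full query, so there is no match.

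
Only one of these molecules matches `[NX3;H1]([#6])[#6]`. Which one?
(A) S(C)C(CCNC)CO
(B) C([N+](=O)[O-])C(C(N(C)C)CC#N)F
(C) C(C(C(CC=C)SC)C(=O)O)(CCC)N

[NX3;H1]([#6])[#6] describes a trivalent nitrogen with one H, bonded to two carbons (a secondary amine).
(A) contains an N-methylamino group (-NHCH3), which satisfies every atom and bond constraint.
(B) has a dimethylamino group (-N(CH3)2) but the nitrogen has H0, not H1.
(C) has a primary amino group (-NH2) but the nitrogen has H2 and only one carbon neighbour.
So the answer is (A).

A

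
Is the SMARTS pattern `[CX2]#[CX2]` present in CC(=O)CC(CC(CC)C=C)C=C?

The pattern [CX2]#[CX2] describes a carbon-carbon triple bond — an alkyne.
The closest candidate here is a vinyl group (-CH=CH2), but the C=C is a double bond; both carbons are CX3, not CX2. No other fragment satisfies the full query, so there is no match.

No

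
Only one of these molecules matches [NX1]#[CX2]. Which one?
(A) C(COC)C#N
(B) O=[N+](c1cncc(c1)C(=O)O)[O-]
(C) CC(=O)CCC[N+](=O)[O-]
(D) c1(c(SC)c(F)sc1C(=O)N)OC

A

[NX1]#[CX2] describes a nitrogen triple-bonded to a two-connected carbon (a nitrile).
(A) contains a nitrile (-C#N), which satisfies every atom and bond constraint.
(B) has a nitro group (-[N+](=O)[O-]) but there is no C#N triple bond.
(C) has a nitro group (-[N+](=O)[O-]) but there is no C#N triple bond.
(D) has a primary amide (-C(=O)NH2) but the nitrogen is NX3, not NX1.
So the answer is (A).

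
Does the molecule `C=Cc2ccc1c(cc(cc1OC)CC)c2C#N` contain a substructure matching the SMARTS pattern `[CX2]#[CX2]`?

No

The pattern [CX2]#[CX2] describes a carbon-carbon triple bond — an alkyne.
The closest candidate here is a nitrile (-C#N), but the triple bond is C#N, not C#C. No other fragment satisfies the full query, so there is no match.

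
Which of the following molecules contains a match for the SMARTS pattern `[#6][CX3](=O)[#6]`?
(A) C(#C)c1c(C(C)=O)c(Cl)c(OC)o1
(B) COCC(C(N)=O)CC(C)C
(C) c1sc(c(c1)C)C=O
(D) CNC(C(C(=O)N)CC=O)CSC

A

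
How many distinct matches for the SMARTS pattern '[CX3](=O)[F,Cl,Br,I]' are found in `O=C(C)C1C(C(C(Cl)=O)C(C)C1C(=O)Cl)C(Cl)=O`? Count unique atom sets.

[CX3](=O)[F,Cl,Br,I] is the SMARTS for an acyl halide: a carbonyl carbon bonded to a halogen.
The molecule carries 3 separate instances of an acyl chloride (-C(=O)Cl) meeting every constraint; each maps to a distinct set of atoms, giving 3 matches.

3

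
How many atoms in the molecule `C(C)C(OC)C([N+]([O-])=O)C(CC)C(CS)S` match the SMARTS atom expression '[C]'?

10

The query [C] means: uppercase C matches aliphatic (non-aromatic) carbon only.
Check the 16 heavy atoms by environment: 10× C → match; 2× S → no; 2× O → no; 1× N (charge +1) → no; 1× O (charge -1) → no.
That gives 10 matching atoms.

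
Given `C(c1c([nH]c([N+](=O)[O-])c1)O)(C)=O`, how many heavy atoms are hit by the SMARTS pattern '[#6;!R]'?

2

The query [#6;!R] means: carbon not in any ring.
Check the 12 heavy atoms by environment: 1× n (aromatic, in 5-ring) → no; 4× c (aromatic, in 5-ring) → no; 3× O (acyclic) → no; 2× C (acyclic) → match; 1× N (charge +1, acyclic) → no; 1× O (charge -1, acyclic) → no.
That gives 2 matching atoms.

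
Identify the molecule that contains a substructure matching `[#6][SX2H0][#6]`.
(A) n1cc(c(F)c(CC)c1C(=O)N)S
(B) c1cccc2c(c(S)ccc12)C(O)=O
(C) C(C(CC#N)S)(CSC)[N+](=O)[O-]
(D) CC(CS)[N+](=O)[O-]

C

[#6][SX2H0][#6] describes an aliphatic sulfur bridging two carbons with no H on the sulfur (a thioether).
(A) has a thiol (-SH) but the sulfur has H1, not H0 bridging two carbons.
(B) has a thiol (-SH) but the sulfur has H1, not H0 bridging two carbons.
(C) contains a methylthio ether (-SCH3), which satisfies every atom and bond constraint.
(D) has a thiol (-SH) but the sulfur has H1, not H0 bridging two carbons.
So the answer is (C).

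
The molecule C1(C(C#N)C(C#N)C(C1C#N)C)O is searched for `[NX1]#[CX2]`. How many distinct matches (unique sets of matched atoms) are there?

3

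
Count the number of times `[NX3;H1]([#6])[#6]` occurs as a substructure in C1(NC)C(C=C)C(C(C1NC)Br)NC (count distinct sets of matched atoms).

[NX3;H1]([#6])[#6] is the SMARTS for a secondary amine: a trivalent nitrogen with one H, bonded to two carbons.
The molecule carries 3 separate instances of an N-methylamino group (-NHCH3) meeting every constraint; each maps to a distinct set of atoms, giving 3 matches.

3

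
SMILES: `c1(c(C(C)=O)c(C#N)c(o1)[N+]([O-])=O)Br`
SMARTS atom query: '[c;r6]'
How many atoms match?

0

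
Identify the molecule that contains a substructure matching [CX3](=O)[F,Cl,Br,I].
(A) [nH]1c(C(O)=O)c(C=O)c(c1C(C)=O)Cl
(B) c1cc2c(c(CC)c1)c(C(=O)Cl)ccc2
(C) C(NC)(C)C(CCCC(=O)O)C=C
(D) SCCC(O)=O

[CX3](=O)[F,Cl,Br,I] describes a carbonyl carbon bonded to a halogen (an acyl halide).
(A) has a carboxylic acid group (-C(=O)OH) but the carbonyl is bonded to -OH, not to a halogen.
(B) contains an acyl chloride (-C(=O)Cl), which satisfies every atom and bond constraint.
(C) has a carboxylic acid group (-C(=O)OH) but the carbonyl is bonded to -OH, not to a halogen.
(D) has a carboxylic acid group (-C(=O)OH) but the carbonyl is bonded to -OH, not to a halogen.
So the answer is (B).

B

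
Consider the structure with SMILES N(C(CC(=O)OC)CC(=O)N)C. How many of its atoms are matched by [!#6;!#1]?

5

The query [!#6;!#1] means: not carbon and not hydrogen — any heteroatom.
Check the 12 heavy atoms by environment: 7× C → no; 3× O → match; 2× N → match.
Summing the matching environments: 3 + 2 = 5 matching atoms.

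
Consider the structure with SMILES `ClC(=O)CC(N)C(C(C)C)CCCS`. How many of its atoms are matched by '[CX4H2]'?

4

The query [CX4H2] means: sp3 carbon (X4) with exactly two hydrogens.
Check the 14 heavy atoms by environment: 4× C (H2, X4) → match; 3× C (H1, X4) → no; 1× S (H1, X2) → no; 1× C (H0, X3) → no; 1× O (H0, X1) → no; 1× Cl (H0, X1) → no; 1× N (H2, X3) → no; 2× C (H3, X4) → no.
That gives 4 matching atoms.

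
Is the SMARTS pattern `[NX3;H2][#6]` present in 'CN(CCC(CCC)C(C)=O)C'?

The pattern [NX3;H2][#6] describes a trivalent nitrogen with two H attached to carbon — a primary amine.
The closest candidate here is a dimethylamino group (-N(CH3)2), but the nitrogen has H0, not H2. No other fragment satisfies the full query, so there is no match.

No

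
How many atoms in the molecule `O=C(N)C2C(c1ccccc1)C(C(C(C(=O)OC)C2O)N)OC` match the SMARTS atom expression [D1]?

7

The query [D1] means: atom with exactly one heavy-atom neighbour (degree 1).
Check the 23 heavy atoms by environment: 8× C (D3) → no; 3× O (D1) → match; 2× N (D1) → match; 1× c (aromatic, D3) → no; 5× c (aromatic, D2) → no; 2× O (D2) → no; 2× C (D1) → match.
Summing the matching environments: 3 + 2 + 2 = 7 matching atoms.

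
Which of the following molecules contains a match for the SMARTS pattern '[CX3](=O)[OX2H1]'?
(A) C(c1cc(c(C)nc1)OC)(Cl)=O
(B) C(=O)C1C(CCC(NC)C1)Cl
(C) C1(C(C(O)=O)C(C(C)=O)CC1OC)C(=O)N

C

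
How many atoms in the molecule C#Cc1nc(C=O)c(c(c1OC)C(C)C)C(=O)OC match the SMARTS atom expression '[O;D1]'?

2

The query [O;D1] means: aliphatic oxygen bonded to exactly one heavy atom.
Check the 19 heavy atoms by environment: 1× n (aromatic, D2) → no; 5× c (aromatic, D3) → no; 2× C (D3) → no; 5× C (D1) → no; 2× C (D2) → no; 2× O (D1) → match; 2× O (D2) → no.
That gives 2 matching atoms.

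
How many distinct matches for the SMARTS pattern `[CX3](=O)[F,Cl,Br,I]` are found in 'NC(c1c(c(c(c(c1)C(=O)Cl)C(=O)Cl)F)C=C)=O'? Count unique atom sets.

2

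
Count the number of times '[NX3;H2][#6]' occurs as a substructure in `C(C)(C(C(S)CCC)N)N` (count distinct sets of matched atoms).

2

[NX3;H2][#6] is the SMARTS for a primary amine: a trivalent nitrogen with two H attached to carbon.
The molecule carries 2 separate instances of a primary amino group (-NH2) meeting every constraint; each maps to a distinct set of atoms, giving 2 matches.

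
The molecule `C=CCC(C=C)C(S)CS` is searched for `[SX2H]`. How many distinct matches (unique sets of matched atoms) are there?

2

[SX2H] is the SMARTS for a thiol: an aliphatic sulfur with two connections, one being H.
The molecule carries 2 separate instances of a thiol (-SH) meeting every constraint; each maps to a distinct set of atoms, giving 2 matches.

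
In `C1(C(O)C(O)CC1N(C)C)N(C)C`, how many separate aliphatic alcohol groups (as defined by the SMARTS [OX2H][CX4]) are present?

2

[OX2H][CX4] is the SMARTS for an aliphatic alcohol: a hydroxyl oxygen bound to an sp3 (X4) carbon.
The molecule carries 2 separate instances of a hydroxyl group (-OH) meeting every constraint; each maps to a distinct set of atoms, giving 2 matches.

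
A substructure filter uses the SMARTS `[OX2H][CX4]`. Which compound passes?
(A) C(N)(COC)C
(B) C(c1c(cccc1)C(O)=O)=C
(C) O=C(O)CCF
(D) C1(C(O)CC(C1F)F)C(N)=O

D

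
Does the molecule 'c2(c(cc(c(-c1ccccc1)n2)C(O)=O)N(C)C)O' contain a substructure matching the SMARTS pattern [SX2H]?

The pattern [SX2H] describes an aliphatic sulfur with two connections, one being H — a thiol.
The closest candidate here is a hydroxyl group (-OH), but it is an -OH, not an -SH. No other fragment satisfies the full query, so there is no match.

No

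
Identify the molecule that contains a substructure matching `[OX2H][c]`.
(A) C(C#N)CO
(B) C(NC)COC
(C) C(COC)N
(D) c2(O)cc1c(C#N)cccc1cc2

[OX2H][c] describes a hydroxyl oxygen attached to an aromatic carbon (a phenol).
(A) has a hydroxyl group (-OH) but the -OH is on an aliphatic carbon, not an aromatic c.
(B) has a methoxy ether (-OCH3) but the oxygen has H0, not H1.
(C) has a methoxy ether (-OCH3) but the oxygen has H0, not H1.
(D) contains a hydroxyl group (-OH), which satisfies every atom and bond constraint.
So the answer is (D).

D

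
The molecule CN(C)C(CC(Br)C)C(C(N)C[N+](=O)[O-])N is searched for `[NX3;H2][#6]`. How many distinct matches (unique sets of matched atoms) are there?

2

[NX3;H2][#6] is the SMARTS for a primary amine: a trivalent nitrogen with two H attached to carbon.
The molecule carries 2 separate instances of a primary amino group (-NH2) meeting every constraint; each maps to a distinct set of atoms, giving 2 matches.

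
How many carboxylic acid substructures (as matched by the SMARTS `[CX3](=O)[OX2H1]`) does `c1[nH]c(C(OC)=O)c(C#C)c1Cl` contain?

[CX3](=O)[OX2H1] is the SMARTS for a carboxylic acid: an sp2 carbon double-bonded to O and single-bonded to an -OH oxygen.
The molecule has a methyl-ester group (-C(=O)OCH3), but the singly-bonded O has no H (OX2H0, not OX2H1); nothing else fits, so there are 0 matches.

0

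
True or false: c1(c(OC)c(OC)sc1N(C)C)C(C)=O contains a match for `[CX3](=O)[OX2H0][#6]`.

False

The pattern [CX3](=O)[OX2H0][#6] describes a carbonyl carbon bonded to an oxygen that is itself bonded to carbon (no H on that O) — an ester.
The closest candidate here is a methoxy ether (-OCH3), but the ether oxygen is not adjacent to a C=O carbon. No other fragment satisfies the full query, so there is no match.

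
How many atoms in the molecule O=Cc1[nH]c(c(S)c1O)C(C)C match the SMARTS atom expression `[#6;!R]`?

The query [#6;!R] means: carbon not in any ring.
Check the 12 heavy atoms by environment: 1× n (aromatic, in 5-ring) → no; 4× c (aromatic, in 5-ring) → no; 4× C (acyclic) → match; 2× O (acyclic) → no; 1× S (acyclic) → no.
That gives 4 matching atoms.

4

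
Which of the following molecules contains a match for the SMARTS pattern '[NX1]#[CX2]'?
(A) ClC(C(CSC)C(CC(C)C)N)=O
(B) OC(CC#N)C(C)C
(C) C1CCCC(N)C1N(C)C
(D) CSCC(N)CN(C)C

[NX1]#[CX2] describes a nitrogen triple-bonded to a two-connected carbon (a nitrile).
(A) has a primary amino group (-NH2) but the nitrogen is NX3 (three connections), not NX1 triple-bonded.
(B) contains a nitrile (-C#N), which satisfies every atom and bond constraint.
(C) has a primary amino group (-NH2) but the nitrogen is NX3 (three connections), not NX1 triple-bonded.
(D) has a primary amino group (-NH2) but the nitrogen is NX3 (three connections), not NX1 triple-bonded.
So the answer is (B).

B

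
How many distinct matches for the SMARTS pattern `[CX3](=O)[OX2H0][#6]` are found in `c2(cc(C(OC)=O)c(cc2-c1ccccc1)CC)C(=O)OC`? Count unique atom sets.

[CX3](=O)[OX2H0][#6] is the SMARTS for an ester: a carbonyl carbon bonded to an oxygen that is itself bonded to carbon (no H on that O).
The molecule carries 2 separate instances of a methyl-ester group (-C(=O)OCH3) meeting every constraint; each maps to a distinct set of atoms, giving 2 matches.

2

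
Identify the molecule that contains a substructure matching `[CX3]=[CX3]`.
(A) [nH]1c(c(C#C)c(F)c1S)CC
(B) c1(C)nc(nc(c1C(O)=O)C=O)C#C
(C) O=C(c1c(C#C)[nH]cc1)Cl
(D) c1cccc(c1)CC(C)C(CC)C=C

D

[CX3]=[CX3] describes a non-aromatic C=C double bond between two sp2 carbons (an alkene).
(A) has an ethyl group (-CH2CH3) but its C-C bond is a single bond between CX4 carbons, not CX3=CX3.
(B) has an ethynyl group (-C#CH) but the C-C bond is a triple bond, not a double bond.
(C) has an ethynyl group (-C#CH) but the C-C bond is a triple bond, not a double bond.
(D) contains a vinyl group (-CH=CH2), which satisfies every atom and bond constraint.
So the answer is (D).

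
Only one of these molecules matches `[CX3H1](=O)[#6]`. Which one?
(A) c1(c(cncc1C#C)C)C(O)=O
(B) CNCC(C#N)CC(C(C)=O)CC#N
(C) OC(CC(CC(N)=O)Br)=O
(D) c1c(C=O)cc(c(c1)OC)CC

[CX3H1](=O)[#6] describes an sp2 carbon with one H, double-bonded to O and single-bonded to carbon (an aldehyde).
(A) has a carboxylic acid group (-C(=O)OH) but the carbonyl carbon has H0 and is bonded to O, not H1.
(B) has an acetyl/ketone group (-C(=O)CH3) but the carbonyl carbon has H0 (two carbon neighbours), not H1.
(C) has a carboxylic acid group (-C(=O)OH) but the carbonyl carbon has H0 and is bonded to O, not H1.
(D) contains an aldehyde (-CHO), which satisfies every atom and bond constraint.
So the answer is (D).

D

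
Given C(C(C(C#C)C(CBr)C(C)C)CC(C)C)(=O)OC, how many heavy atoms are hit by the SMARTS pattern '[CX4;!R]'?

12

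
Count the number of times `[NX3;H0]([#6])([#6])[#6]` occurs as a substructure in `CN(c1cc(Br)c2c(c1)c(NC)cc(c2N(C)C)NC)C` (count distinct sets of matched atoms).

2

[NX3;H0]([#6])([#6])[#6] is the SMARTS for a tertiary amine: a trivalent nitrogen with no H, bonded to three carbons.
The molecule carries 2 separate instances of a dimethylamino group (-N(CH3)2) meeting every constraint; each maps to a distinct set of atoms, giving 2 matches.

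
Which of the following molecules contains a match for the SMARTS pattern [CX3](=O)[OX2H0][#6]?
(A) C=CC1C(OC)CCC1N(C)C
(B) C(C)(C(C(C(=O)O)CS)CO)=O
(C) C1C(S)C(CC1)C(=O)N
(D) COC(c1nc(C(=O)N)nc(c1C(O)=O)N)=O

[CX3](=O)[OX2H0][#6] describes a carbonyl carbon bonded to an oxygen that is itself bonded to carbon (no H on that O) (an ester).
(A) has a methoxy ether (-OCH3) but the ether oxygen is not adjacent to a C=O carbon.
(B) has a carboxylic acid group (-C(=O)OH) but the singly-bonded O carries H (OX2H1, not H0).
(C) has a primary amide (-C(=O)NH2) but the carbonyl is bonded to N, not to an O-C linkage.
(D) contains a methyl-ester group (-C(=O)OCH3), which satisfies every atom and bond constraint.
So the answer is (D).

D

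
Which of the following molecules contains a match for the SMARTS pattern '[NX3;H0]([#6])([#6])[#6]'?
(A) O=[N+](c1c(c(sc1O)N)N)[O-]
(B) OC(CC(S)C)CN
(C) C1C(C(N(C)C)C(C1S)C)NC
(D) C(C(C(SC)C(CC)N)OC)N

C

[NX3;H0]([#6])([#6])[#6] describes a trivalent nitrogen with no H, bonded to three carbons (a tertiary amine).
(A) has a primary amino group (-NH2) but the nitrogen has H2, not H0 with three carbons.
(B) has a primary amino group (-NH2) but the nitrogen has H2, not H0 with three carbons.
(C) contains a dimethylamino group (-N(CH3)2), which satisfies every atom and bond constraint.
(D) has a primary amino group (-NH2) but the nitrogen has H2, not H0 with three carbons.
So the answer is (C).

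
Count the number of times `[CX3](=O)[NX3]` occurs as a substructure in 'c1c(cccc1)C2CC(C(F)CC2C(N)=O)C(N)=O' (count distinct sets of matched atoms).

[CX3](=O)[NX3] is the SMARTS for an amide: a carbonyl carbon bonded to a trivalent nitrogen.
The molecule carries 2 separate instances of a primary amide (-C(=O)NH2) meeting every constraint; each maps to a distinct set of atoms, giving 2 matches.

2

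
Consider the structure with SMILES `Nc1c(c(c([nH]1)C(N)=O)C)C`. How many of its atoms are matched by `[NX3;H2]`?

The query [NX3;H2] means: aliphatic N with 3 total connections, two of them H — an -NH2 nitrogen (amine or amide).
Check the 11 heavy atoms by environment: 1× n (aromatic, H1, X3) → no; 4× c (aromatic, H0, X3) → no; 1× C (H0, X3) → no; 1× O (H0, X1) → no; 2× N (H2, X3) → match; 2× C (H3, X4) → no.
That gives 2 matching atoms.

2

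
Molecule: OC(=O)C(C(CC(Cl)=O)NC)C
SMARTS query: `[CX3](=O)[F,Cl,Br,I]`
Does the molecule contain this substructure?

The pattern [CX3](=O)[F,Cl,Br,I] describes a carbonyl carbon bonded to a halogen — an acyl halide.
The molecule carries an acyl chloride (-C(=O)Cl), whose atoms satisfy every constraint of the query, so the pattern matches.

Yes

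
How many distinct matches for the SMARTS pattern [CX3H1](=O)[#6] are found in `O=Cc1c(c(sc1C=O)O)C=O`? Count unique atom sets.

[CX3H1](=O)[#6] is the SMARTS for an aldehyde: an sp2 carbon with one H, double-bonded to O and single-bonded to carbon.
The molecule carries 3 separate instances of an aldehyde (-CHO) meeting every constraint; each maps to a distinct set of atoms, giving 3 matches.

3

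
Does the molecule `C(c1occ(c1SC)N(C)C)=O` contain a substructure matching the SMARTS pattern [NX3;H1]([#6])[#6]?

No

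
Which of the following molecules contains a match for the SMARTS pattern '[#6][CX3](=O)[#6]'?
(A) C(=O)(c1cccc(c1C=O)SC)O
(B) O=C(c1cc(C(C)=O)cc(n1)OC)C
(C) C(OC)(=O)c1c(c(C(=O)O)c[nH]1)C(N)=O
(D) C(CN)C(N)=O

[#6][CX3](=O)[#6] describes a carbonyl carbon (no H) flanked by two carbons (a ketone).
(A) has a carboxylic acid group (-C(=O)OH) but one neighbour of the carbonyl carbon is O, not C.
(B) contains an acetyl/ketone group (-C(=O)CH3), which satisfies every atom and bond constraint.
(C) has a primary amide (-C(=O)NH2) but one neighbour of the carbonyl carbon is N, not C.
(D) has a primary amide (-C(=O)NH2) but one neighbour of the carbonyl carbon is N, not C.
So the answer is (B).

B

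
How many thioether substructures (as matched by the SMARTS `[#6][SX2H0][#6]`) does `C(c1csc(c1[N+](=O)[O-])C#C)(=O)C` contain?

[#6][SX2H0][#6] is the SMARTS for a thioether: an aliphatic sulfur bridging two carbons with no H on the sulfur.
No fragment in the molecule satisfies every constraint, giving 0 matches.

0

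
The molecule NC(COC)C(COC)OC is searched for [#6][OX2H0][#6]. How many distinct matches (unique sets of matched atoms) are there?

[#6][OX2H0][#6] is the SMARTS for an ether: an aliphatic oxygen bridging two carbons with no H on the oxygen.
The molecule carries 3 separate instances of a methoxy ether (-OCH3) meeting every constraint; each maps to a distinct set of atoms, giving 3 matches.

3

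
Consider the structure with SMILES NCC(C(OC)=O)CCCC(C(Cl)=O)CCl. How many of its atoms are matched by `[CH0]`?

2

Check the 16 heavy atoms by environment: 5× C (H2) → no; 2× C (H1) → no; 2× C (H0) → match; 3× O (H0) → no; 2× Cl (H0) → no; 1× N (H2) → no; 1× C (H3) → no.
That gives 2 matching atoms.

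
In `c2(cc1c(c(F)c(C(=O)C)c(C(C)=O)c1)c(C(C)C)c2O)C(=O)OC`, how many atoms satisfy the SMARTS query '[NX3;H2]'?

0

The query [NX3;H2] means: aliphatic N with 3 total connections, two of them H — an -NH2 nitrogen (amine or amide).
Check the 25 heavy atoms by environment: 8× c (aromatic, H0, X3) → no; 2× c (aromatic, H1, X3) → no; 3× C (H0, X3) → no; 3× O (H0, X1) → no; 1× O (H0, X2) → no; 5× C (H3, X4) → no; 1× F (H0, X1) → no; 1× O (H1, X2) → no; 1× C (H1, X4) → no.
No environment satisfies the query, so 0 matching atoms.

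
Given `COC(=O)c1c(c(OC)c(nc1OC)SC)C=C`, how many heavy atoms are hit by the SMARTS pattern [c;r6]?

5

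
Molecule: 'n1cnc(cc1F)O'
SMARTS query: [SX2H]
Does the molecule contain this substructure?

No

The pattern [SX2H] describes an aliphatic sulfur with two connections, one being H — a thiol.
The closest candidate here is a hydroxyl group (-OH), but it is an -OH, not an -SH. No other fragment satisfies the full query, so there is no match.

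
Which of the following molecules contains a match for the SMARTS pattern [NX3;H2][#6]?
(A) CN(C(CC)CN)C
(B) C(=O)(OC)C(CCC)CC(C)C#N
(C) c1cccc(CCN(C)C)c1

A

[NX3;H2][#6] describes a trivalent nitrogen with two H attached to carbon (a primary amine).
(A) contains a primary amino group (-NH2), which satisfies every atom and bond constraint.
(B) has a nitrile (-C#N) but the nitrogen is NX1 (triple-bonded), not NX3 with two H.
(C) has a dimethylamino group (-N(CH3)2) but the nitrogen has H0, not H2.
So the answer is (A).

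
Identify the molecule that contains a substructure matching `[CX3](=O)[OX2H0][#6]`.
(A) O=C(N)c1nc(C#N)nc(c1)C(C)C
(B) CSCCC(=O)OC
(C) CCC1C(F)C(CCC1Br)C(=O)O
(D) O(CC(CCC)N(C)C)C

B

[CX3](=O)[OX2H0][#6] describes a carbonyl carbon bonded to an oxygen that is itself bonded to carbon (no H on that O) (an ester).
(A) has a primary amide (-C(=O)NH2) but the carbonyl is bonded to N, not to an O-C linkage.
(B) contains a methyl-ester group (-C(=O)OCH3), which satisfies every atom and bond constraint.
(C) has a carboxylic acid group (-C(=O)OH) but the singly-bonded O carries H (OX2H1, not H0).
(D) has a methoxy ether (-OCH3) but the ether oxygen is not adjacent to a C=O carbon.
So the answer is (B).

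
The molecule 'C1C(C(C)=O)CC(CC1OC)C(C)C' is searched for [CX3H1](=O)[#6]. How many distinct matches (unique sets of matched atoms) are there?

0

[CX3H1](=O)[#6] is the SMARTS for an aldehyde: an sp2 carbon with one H, double-bonded to O and single-bonded to carbon.
The molecule has an acetyl/ketone group (-C(=O)CH3), but the carbonyl carbon has H0 (two carbon neighbours), not H1; nothing else fits, so there are 0 matches.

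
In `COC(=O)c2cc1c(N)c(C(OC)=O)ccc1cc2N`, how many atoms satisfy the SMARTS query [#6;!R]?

4

The query [#6;!R] means: carbon not in any ring.
Check the 20 heavy atoms by environment: 10× c (aromatic, in 6-ring) → no; 2× N (acyclic) → no; 4× C (acyclic) → match; 4× O (acyclic) → no.
That gives 4 matching atoms.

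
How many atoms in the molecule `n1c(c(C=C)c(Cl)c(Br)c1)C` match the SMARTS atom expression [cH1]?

1

The query [cH1] means: aromatic carbon bearing exactly one hydrogen.
Check the 11 heavy atoms by environment: 1× n (aromatic, H0) → no; 1× c (aromatic, H1) → match; 4× c (aromatic, H0) → no; 1× Cl (H0) → no; 1× Br (H0) → no; 1× C (H1) → no; 1× C (H2) → no; 1× C (H3) → no.
That gives 1 matching atom.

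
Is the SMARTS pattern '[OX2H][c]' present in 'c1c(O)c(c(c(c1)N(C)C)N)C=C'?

Yes

The pattern [OX2H][c] describes a hydroxyl oxygen attached to an aromatic carbon — a phenol.
The molecule carries a hydroxyl group (-OH), whose atoms satisfy every constraint of the query, so the pattern matches.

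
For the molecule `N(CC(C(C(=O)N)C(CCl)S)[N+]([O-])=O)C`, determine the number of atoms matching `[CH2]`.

The query [CH2] means: aliphatic carbon with exactly two hydrogens.
Check the 15 heavy atoms by environment: 2× C (H2) → match; 3× C (H1) → no; 1× N (H1) → no; 1× C (H3) → no; 1× S (H1) → no; 1× N (charge +1, H0) → no; 1× O (charge -1, H0) → no; 2× O (H0) → no; 1× Cl (H0) → no; 1× C (H0) → no; 1× N (H2) → no.
That gives 2 matching atoms.

2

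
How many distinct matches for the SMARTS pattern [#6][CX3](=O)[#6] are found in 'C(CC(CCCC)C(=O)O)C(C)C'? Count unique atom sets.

[#6][CX3](=O)[#6] is the SMARTS for a ketone: a carbonyl carbon (no H) flanked by two carbons.
The molecule has a carboxylic acid group (-C(=O)OH), but one neighbour of the carbonyl carbon is O, not C; nothing else fits, so there are 0 matches.

0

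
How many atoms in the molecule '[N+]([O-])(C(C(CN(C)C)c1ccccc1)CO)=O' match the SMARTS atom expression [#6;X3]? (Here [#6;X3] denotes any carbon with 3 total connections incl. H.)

The query [#6;X3] means: any carbon (aromatic or not) with three total connections.
Check the 17 heavy atoms by environment: 6× C (X4) → no; 1× O (X2) → no; 6× c (aromatic, X3) → match; 1× N (charge +1, X3) → no; 1× O (charge -1, X1) → no; 1× O (X1) → no; 1× N (X3) → no.
That gives 6 matching atoms.

6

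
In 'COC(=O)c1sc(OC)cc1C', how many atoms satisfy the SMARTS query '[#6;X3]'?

5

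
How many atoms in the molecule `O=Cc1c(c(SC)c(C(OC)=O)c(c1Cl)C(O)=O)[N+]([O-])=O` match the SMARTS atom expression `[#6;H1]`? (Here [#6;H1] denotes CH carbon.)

1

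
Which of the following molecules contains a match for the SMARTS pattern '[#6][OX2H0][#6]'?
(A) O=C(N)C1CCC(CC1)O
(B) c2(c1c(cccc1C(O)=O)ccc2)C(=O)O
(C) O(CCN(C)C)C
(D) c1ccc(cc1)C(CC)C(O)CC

C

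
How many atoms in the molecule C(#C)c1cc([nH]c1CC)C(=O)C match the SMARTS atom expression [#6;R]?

Check the 12 heavy atoms by environment: 1× n (aromatic, in 5-ring) → no; 4× c (aromatic, in 5-ring) → match; 6× C (acyclic) → no; 1× O (acyclic) → no.
That gives 4 matching atoms.

4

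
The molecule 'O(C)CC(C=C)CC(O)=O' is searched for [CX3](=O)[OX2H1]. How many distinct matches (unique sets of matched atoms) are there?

1

[CX3](=O)[OX2H1] is the SMARTS for a carboxylic acid: an sp2 carbon double-bonded to O and single-bonded to an -OH oxygen.
Exactly one fragment in the molecule meets all constraints, giving 1 match.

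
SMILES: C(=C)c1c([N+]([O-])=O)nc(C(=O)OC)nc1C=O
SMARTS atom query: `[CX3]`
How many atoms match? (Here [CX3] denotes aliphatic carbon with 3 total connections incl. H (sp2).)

4

The query [CX3] means: C with X3: aliphatic carbon with exactly 3 total connections.
Check the 17 heavy atoms by environment: 2× n (aromatic, X2) → no; 4× c (aromatic, X3) → no; 4× C (X3) → match; 3× O (X1) → no; 1× O (X2) → no; 1× C (X4) → no; 1× N (charge +1, X3) → no; 1× O (charge -1, X1) → no.
That gives 4 matching atoms.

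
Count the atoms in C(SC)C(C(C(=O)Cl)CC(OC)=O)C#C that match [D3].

The query [D3] means: atom with exactly three heavy-atom neighbours.
Check the 15 heavy atoms by environment: 3× C (D2) → no; 4× C (D3) → match; 1× S (D2) → no; 3× C (D1) → no; 2× O (D1) → no; 1× Cl (D1) → no; 1× O (D2) → no.
That gives 4 matching atoms.

4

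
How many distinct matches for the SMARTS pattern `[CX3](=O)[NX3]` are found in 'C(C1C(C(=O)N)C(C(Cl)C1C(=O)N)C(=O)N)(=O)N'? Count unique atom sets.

4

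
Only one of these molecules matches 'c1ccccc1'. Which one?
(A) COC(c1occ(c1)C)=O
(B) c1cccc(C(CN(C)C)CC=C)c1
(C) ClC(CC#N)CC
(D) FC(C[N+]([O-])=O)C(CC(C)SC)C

B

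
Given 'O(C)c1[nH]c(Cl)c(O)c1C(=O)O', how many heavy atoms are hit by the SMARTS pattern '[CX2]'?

The query [CX2] means: C with X2: aliphatic carbon with exactly 2 total connections.
Check the 12 heavy atoms by environment: 1× n (aromatic, X3) → no; 4× c (aromatic, X3) → no; 3× O (X2) → no; 1× C (X4) → no; 1× C (X3) → no; 1× O (X1) → no; 1× Cl (X1) → no.
No environment satisfies the query, so 0 matching atoms.

0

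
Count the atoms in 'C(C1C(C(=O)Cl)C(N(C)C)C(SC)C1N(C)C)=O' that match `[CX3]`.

2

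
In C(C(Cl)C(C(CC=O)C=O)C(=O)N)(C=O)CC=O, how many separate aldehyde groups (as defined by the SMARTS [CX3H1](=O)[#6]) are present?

4

[CX3H1](=O)[#6] is the SMARTS for an aldehyde: an sp2 carbon with one H, double-bonded to O and single-bonded to carbon.
The molecule carries 4 separate instances of an aldehyde (-CHO) meeting every constraint; each maps to a distinct set of atoms, giving 4 matches.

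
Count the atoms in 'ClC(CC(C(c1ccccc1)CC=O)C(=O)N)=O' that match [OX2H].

0

The query [OX2H] means: aliphatic oxygen with two connections, one of which is H — an -OH oxygen.
Check the 18 heavy atoms by environment: 2× C (H2, X4) → no; 2× C (H1, X4) → no; 1× c (aromatic, H0, X3) → no; 5× c (aromatic, H1, X3) → no; 1× C (H1, X3) → no; 3× O (H0, X1) → no; 2× C (H0, X3) → no; 1× Cl (H0, X1) → no; 1× N (H2, X3) → no.
No environment satisfies the query, so 0 matching atoms.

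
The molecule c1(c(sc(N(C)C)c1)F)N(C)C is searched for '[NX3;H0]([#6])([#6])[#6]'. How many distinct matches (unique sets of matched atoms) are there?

[NX3;H0]([#6])([#6])[#6] is the SMARTS for a tertiary amine: a trivalent nitrogen with no H, bonded to three carbons.
The molecule carries 2 separate instances of a dimethylamino group (-N(CH3)2) meeting every constraint; each maps to a distinct set of atoms, giving 2 matches.

2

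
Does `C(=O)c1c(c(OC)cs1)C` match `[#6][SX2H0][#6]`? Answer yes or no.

No

The pattern [#6][SX2H0][#6] describes an aliphatic sulfur bridging two carbons with no H on the sulfur — a thioether.
The closest candidate here is a methoxy ether (-OCH3), but the bridging atom is O, not S. No other fragment satisfies the full query, so there is no match.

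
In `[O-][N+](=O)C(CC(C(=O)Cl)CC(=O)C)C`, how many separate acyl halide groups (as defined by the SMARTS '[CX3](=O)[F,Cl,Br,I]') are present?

1

[CX3](=O)[F,Cl,Br,I] is the SMARTS for an acyl halide: a carbonyl carbon bonded to a halogen.
Exactly one fragment in the molecule meets all constraints, giving 1 match.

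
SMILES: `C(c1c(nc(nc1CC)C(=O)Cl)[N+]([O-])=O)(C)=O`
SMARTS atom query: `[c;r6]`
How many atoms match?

Check the 17 heavy atoms by environment: 2× n (aromatic, in 6-ring) → no; 4× c (aromatic, in 6-ring) → match; 1× N (charge +1, acyclic) → no; 1× O (charge -1, acyclic) → no; 3× O (acyclic) → no; 5× C (acyclic) → no; 1× Cl (acyclic) → no.
That gives 4 matching atoms.

4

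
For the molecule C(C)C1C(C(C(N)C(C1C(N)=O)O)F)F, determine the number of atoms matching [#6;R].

6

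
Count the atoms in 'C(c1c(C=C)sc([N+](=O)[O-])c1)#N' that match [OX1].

Check the 12 heavy atoms by environment: 1× s (aromatic, X2) → no; 4× c (aromatic, X3) → no; 2× C (X3) → no; 1× N (charge +1, X3) → no; 1× O (charge -1, X1) → match; 1× O (X1) → match; 1× C (X2) → no; 1× N (X1) → no.
Summing the matching environments: 1 + 1 = 2 matching atoms.

2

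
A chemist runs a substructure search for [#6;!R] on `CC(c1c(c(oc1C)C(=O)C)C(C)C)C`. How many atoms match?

The query [#6;!R] means: carbon not in any ring.
Check the 15 heavy atoms by environment: 1× o (aromatic, in 5-ring) → no; 4× c (aromatic, in 5-ring) → no; 9× C (acyclic) → match; 1× O (acyclic) → no.
That gives 9 matching atoms.

9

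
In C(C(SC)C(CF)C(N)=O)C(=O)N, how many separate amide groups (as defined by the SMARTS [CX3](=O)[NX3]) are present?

2

[CX3](=O)[NX3] is the SMARTS for an amide: a carbonyl carbon bonded to a trivalent nitrogen.
The molecule carries 2 separate instances of a primary amide (-C(=O)NH2) meeting every constraint; each maps to a distinct set of atoms, giving 2 matches.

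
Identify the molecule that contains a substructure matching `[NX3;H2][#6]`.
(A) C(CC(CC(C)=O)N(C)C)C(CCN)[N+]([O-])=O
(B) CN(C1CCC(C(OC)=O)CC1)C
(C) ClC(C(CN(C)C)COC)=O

A

[NX3;H2][#6] describes a trivalent nitrogen with two H attached to carbon (a primary amine).
(A) contains a primary amino group (-NH2), which satisfies every atom and bond constraint.
(B) has a dimethylamino group (-N(CH3)2) but the nitrogen has H0, not H2.
(C) has a dimethylamino group (-N(CH3)2) but the nitrogen has H0, not H2.
So the answer is (A).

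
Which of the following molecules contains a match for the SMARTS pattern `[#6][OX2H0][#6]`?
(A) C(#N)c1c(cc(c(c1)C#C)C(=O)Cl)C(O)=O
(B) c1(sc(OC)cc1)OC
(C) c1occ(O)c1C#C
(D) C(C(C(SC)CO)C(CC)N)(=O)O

B

[#6][OX2H0][#6] describes an aliphatic oxygen bridging two carbons with no H on the oxygen (an ether).
(A) has a carboxylic acid group (-C(=O)OH) but the -OH oxygen has H1; the =O is OX1, not OX2.
(B) contains a methoxy ether (-OCH3), which satisfies every atom and bond constraint.
(C) has a hydroxyl group (-OH) but the oxygen has H1, not H0 bridging two carbons.
(D) has a carboxylic acid group (-C(=O)OH) but the -OH oxygen has H1; the =O is OX1, not OX2.
So the answer is (B).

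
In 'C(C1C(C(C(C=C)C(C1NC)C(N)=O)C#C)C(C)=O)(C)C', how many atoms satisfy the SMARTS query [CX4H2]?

0

The query [CX4H2] means: sp3 carbon (X4) with exactly two hydrogens.
Check the 21 heavy atoms by environment: 7× C (H1, X4) → no; 1× N (H1, X3) → no; 4× C (H3, X4) → no; 1× C (H0, X2) → no; 1× C (H1, X2) → no; 2× C (H0, X3) → no; 2× O (H0, X1) → no; 1× C (H1, X3) → no; 1× C (H2, X3) → no; 1× N (H2, X3) → no.
No environment satisfies the query, so 0 matching atoms.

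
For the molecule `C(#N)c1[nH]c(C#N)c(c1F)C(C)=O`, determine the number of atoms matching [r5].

5

Check the 13 heavy atoms by environment: 1× n (aromatic, in 5-ring) → match; 4× c (aromatic, in 5-ring) → match; 4× C (acyclic) → no; 2× N (acyclic) → no; 1× O (acyclic) → no; 1× F (acyclic) → no.
Summing the matching environments: 1 + 4 = 5 matching atoms.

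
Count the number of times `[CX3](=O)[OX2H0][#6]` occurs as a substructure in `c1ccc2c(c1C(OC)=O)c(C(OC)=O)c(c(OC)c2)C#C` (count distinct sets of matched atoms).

[CX3](=O)[OX2H0][#6] is the SMARTS for an ester: a carbonyl carbon bonded to an oxygen that is itself bonded to carbon (no H on that O).
The molecule carries 2 separate instances of a methyl-ester group (-C(=O)OCH3) meeting every constraint; each maps to a distinct set of atoms, giving 2 matches.

2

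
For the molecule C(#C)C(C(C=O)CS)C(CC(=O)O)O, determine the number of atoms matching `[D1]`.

6

The query [D1] means: atom with exactly one heavy-atom neighbour (degree 1).
Check the 14 heavy atoms by environment: 4× C (D2) → no; 4× C (D3) → no; 1× S (D1) → match; 4× O (D1) → match; 1× C (D1) → match.
Summing the matching environments: 1 + 4 + 1 = 6 matching atoms.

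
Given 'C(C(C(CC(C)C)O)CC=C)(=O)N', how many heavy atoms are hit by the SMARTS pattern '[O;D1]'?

The query [O;D1] means: aliphatic oxygen bonded to exactly one heavy atom.
Check the 13 heavy atoms by environment: 3× C (D2) → no; 4× C (D3) → no; 2× O (D1) → match; 1× N (D1) → no; 3× C (D1) → no.
That gives 2 matching atoms.

2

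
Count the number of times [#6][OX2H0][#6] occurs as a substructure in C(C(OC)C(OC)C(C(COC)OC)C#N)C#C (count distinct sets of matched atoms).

[#6][OX2H0][#6] is the SMARTS for an ether: an aliphatic oxygen bridging two carbons with no H on the oxygen.
The molecule carries 4 separate instances of a methoxy ether (-OCH3) meeting every constraint; each maps to a distinct set of atoms, giving 4 matches.

4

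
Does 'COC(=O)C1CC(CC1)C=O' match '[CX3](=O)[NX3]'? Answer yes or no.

The pattern [CX3](=O)[NX3] describes a carbonyl carbon bonded to a trivalent nitrogen — an amide.
The closest candidate here is a methyl-ester group (-C(=O)OCH3), but the carbonyl is bonded to O, not to an NX3 nitrogen. No other fragment satisfies the full query, so there is no match.

No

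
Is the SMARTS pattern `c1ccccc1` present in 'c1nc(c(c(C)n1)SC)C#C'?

The pattern c1ccccc1 describes six aromatic carbons in a ring — a benzene ring.
The closest candidate here is a methyl group (-CH3), but no six-membered all-carbon aromatic ring is present. No other fragment satisfies the full query, so there is no match.

No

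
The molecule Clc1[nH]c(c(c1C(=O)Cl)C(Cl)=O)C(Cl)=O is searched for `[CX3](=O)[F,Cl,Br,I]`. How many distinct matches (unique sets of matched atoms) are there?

3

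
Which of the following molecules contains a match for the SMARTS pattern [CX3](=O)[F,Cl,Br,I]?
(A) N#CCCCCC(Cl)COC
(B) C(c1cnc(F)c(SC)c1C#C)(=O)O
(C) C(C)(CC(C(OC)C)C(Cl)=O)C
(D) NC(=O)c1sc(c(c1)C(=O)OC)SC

[CX3](=O)[F,Cl,Br,I] describes a carbonyl carbon bonded to a halogen (an acyl halide).
(A) has a chloro substituent but the Cl is not on a carbonyl carbon.
(B) has a carboxylic acid group (-C(=O)OH) but the carbonyl is bonded to -OH, not to a halogen.
(C) contains an acyl chloride (-C(=O)Cl), which satisfies every atom and bond constraint.
(D) has a methyl-ester group (-C(=O)OCH3) but the carbonyl is bonded to -O-C, not to a halogen.
So the answer is (C).

C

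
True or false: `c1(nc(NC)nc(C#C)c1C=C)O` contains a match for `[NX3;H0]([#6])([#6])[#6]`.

False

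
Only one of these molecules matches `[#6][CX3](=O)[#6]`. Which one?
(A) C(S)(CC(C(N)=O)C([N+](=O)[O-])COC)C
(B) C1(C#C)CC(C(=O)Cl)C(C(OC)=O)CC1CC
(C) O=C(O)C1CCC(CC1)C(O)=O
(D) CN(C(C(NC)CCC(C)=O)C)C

D

[#6][CX3](=O)[#6] describes a carbonyl carbon (no H) flanked by two carbons (a ketone).
(A) has a primary amide (-C(=O)NH2) but one neighbour of the carbonyl carbon is N, not C.
(B) has a methyl-ester group (-C(=O)OCH3) but one neighbour of the carbonyl carbon is O, not C.
(C) has a carboxylic acid group (-C(=O)OH) but one neighbour of the carbonyl carbon is O, not C.
(D) contains an acetyl/ketone group (-C(=O)CH3), which satisfies every atom and bond constraint.
So the answer is (D).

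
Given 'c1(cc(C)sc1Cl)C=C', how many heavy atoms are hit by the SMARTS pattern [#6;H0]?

The query [#6;H0] means: any carbon with no attached hydrogen.
Check the 9 heavy atoms by environment: 1× s (aromatic, H0) → no; 3× c (aromatic, H0) → match; 1× c (aromatic, H1) → no; 1× C (H1) → no; 1× C (H2) → no; 1× C (H3) → no; 1× Cl (H0) → no.
That gives 3 matching atoms.

3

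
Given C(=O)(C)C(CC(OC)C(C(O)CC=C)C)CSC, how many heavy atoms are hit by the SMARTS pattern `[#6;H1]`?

5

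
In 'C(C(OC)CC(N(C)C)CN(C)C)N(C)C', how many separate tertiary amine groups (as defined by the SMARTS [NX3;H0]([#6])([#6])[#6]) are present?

3

[NX3;H0]([#6])([#6])[#6] is the SMARTS for a tertiary amine: a trivalent nitrogen with no H, bonded to three carbons.
The molecule carries 3 separate instances of a dimethylamino group (-N(CH3)2) meeting every constraint; each maps to a distinct set of atoms, giving 3 matches.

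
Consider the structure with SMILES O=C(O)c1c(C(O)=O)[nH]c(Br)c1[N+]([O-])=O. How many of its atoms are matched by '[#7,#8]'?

8

The query [#7,#8] means: nitrogen or oxygen (comma = OR).
Check the 15 heavy atoms by environment: 1× n (aromatic) → match; 4× c (aromatic) → no; 1× N (charge +1) → match; 1× O (charge -1) → match; 5× O → match; 1× Br → no; 2× C → no.
Summing the matching environments: 1 + 1 + 1 + 5 = 8 matching atoms.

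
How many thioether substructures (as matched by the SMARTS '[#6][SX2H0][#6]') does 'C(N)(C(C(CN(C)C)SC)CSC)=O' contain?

[#6][SX2H0][#6] is the SMARTS for a thioether: an aliphatic sulfur bridging two carbons with no H on the sulfur.
The molecule carries 2 separate instances of a methylthio ether (-SCH3) meeting every constraint; each maps to a distinct set of atoms, giving 2 matches.

2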